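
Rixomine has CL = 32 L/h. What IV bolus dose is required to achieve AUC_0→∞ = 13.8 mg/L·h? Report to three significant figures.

Dose = 442 mg

Dose_iv = CL × AUC_0→∞
     = 32 × 13.8 = 441.6 mg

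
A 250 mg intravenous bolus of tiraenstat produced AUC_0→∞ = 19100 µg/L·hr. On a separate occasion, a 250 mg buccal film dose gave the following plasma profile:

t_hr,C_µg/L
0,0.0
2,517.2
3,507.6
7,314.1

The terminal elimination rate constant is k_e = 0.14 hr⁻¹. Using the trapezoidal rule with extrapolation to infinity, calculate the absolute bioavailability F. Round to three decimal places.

Trapezoidal AUC_0→7 (buccal film):
  [0→2]: (0.0+517.2)/2 × 2 = 517.2
  [2→3]: (517.2+507.6)/2 × 1 = 512.4
  [3→7]: (507.6+314.1)/2 × 4 = 1643.4
  Sum = 2673.0 µg/L·hr
Tail: C_last/k_e = 314.1/0.14 = 2243.571
AUC_0→∞ (buccal film) = 2673.0 + 2243.571 = 4916.571 µg/L·hr
F = (AUC_ev/D_ev)/(AUC_iv/D_iv) = (4916.571/250)/(19100/250) = 19.666284/76.4 = 0.2574

F = 0.257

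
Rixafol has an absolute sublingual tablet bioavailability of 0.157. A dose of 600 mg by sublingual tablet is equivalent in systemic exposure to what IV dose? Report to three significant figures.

Systemic exposure from an extravascular dose = F × D_ev, so the equivalent IV dose is F × D_ev.
D_iv = F × D_ev = 0.157 × 600 = 94.2 mg

D_iv = 94.2 mg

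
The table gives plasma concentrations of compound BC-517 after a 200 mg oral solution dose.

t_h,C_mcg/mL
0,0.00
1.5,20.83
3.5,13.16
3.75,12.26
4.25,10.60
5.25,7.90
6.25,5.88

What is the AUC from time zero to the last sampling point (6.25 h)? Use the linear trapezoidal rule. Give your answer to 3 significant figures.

AUC = 74.6 mcg/mL·h

Trapezoidal AUC_0→6.25:
  [0→1.5]: (0.00+20.83)/2 × 1.5 = 15.6225
  [1.5→3.5]: (20.83+13.16)/2 × 2 = 33.99
  [3.5→3.75]: (13.16+12.26)/2 × 0.25 = 3.1775
  [3.75→4.25]: (12.26+10.60)/2 × 0.5 = 5.715
  [4.25→5.25]: (10.60+7.90)/2 × 1 = 9.25
  [5.25→6.25]: (7.90+5.88)/2 × 1 = 6.89
  Sum = 74.645 mcg/mL·h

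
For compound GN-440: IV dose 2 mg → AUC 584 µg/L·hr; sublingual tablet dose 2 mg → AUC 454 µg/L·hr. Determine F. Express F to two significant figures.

F = (AUC_ev / D_ev) / (AUC_iv / D_iv)
  = (454/2) / (584/2)
  = 227 / 292 = 0.7774

F = 0.78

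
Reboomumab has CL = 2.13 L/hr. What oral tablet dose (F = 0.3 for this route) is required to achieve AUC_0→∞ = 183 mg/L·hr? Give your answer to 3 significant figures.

Dose = 1300 mg

Dose = CL × AUC_0→∞ / F
     = 2.13 × 183 / 0.3 = 1299.3 mg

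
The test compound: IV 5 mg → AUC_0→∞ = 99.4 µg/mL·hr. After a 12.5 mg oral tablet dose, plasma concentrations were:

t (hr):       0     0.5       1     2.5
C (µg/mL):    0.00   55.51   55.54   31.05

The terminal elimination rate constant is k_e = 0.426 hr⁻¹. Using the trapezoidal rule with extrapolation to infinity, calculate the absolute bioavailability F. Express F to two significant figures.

F = 0.72

Trapezoidal AUC_0→2.5 (oral tablet):
  [0→0.5]: (0.00+55.51)/2 × 0.5 = 13.8775
  [0.5→1]: (55.51+55.54)/2 × 0.5 = 27.7625
  [1→2.5]: (55.54+31.05)/2 × 1.5 = 64.9425
  Sum = 106.5825 µg/mL·hr
Tail: C_last/k_e = 31.05/0.426 = 72.887
AUC_0→∞ (oral tablet) = 106.5825 + 72.887 = 179.4695 µg/mL·hr
F = (AUC_ev/D_ev)/(AUC_iv/D_iv) = (179.4695/12.5)/(99.4/5) = 14.35756/19.88 = 0.7222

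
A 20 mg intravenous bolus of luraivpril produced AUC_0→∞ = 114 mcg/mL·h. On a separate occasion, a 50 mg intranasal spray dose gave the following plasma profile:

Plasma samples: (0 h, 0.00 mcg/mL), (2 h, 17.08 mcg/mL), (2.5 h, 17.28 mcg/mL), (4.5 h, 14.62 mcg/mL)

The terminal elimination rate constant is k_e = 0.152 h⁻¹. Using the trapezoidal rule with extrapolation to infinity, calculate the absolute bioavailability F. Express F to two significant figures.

Trapezoidal AUC_0→4.5 (intranasal spray):
  [0→2]: (0.00+17.08)/2 × 2 = 17.08
  [2→2.5]: (17.08+17.28)/2 × 0.5 = 8.59
  [2.5→4.5]: (17.28+14.62)/2 × 2 = 31.9
  Sum = 57.57 mcg/mL·h
Tail: C_last/k_e = 14.62/0.152 = 96.184
AUC_0→∞ (intranasal spray) = 57.57 + 96.184 = 153.754 mcg/mL·h
F = (AUC_ev/D_ev)/(AUC_iv/D_iv) = (153.754/50)/(114/20) = 3.07508/5.7 = 0.5395

F = 0.54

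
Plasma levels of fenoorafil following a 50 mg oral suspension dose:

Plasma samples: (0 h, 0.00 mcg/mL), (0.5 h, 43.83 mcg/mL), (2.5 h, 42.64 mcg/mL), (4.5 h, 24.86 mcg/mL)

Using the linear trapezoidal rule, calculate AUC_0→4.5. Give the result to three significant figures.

Trapezoidal AUC_0→4.5:
  [0→0.5]: (0.00+43.83)/2 × 0.5 = 10.9575
  [0.5→2.5]: (43.83+42.64)/2 × 2 = 86.47
  [2.5→4.5]: (42.64+24.86)/2 × 2 = 67.5
  Sum = 164.9275 mcg/mL·h

AUC = 165 mcg/mL·h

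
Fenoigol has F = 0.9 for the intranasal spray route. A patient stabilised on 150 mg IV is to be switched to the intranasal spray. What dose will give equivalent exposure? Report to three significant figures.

D_intranasal = 167 mg

For equal systemic exposure: F × D_ev = D_iv
D_ev = D_iv / F = 150 / 0.9 = 166.667 mg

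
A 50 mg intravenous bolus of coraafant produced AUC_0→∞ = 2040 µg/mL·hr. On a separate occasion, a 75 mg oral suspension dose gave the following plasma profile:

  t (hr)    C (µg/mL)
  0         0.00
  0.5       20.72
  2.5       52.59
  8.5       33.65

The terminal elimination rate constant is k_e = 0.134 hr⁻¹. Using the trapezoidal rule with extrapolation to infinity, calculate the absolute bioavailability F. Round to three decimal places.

Trapezoidal AUC_0→8.5 (oral suspension):
  [0→0.5]: (0.00+20.72)/2 × 0.5 = 5.18
  [0.5→2.5]: (20.72+52.59)/2 × 2 = 73.31
  [2.5→8.5]: (52.59+33.65)/2 × 6 = 258.72
  Sum = 337.21 µg/mL·hr
Tail: C_last/k_e = 33.65/0.134 = 251.119
AUC_0→∞ (oral suspension) = 337.21 + 251.119 = 588.329 µg/mL·hr
F = (AUC_ev/D_ev)/(AUC_iv/D_iv) = (588.329/75)/(2040/50) = 7.84439/40.8 = 0.1923

F = 0.192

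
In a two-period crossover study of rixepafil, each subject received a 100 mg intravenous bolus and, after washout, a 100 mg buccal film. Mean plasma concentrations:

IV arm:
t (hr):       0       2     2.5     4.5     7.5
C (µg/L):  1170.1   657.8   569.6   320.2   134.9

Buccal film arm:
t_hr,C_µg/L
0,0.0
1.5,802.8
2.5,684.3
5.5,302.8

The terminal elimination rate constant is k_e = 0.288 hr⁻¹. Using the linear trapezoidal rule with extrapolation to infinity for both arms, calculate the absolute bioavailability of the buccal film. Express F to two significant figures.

F = 0.93

Trapezoidal AUC_0→7.5 (IV):
  [0→2]: (1170.1+657.8)/2 × 2 = 1827.9
  [2→2.5]: (657.8+569.6)/2 × 0.5 = 306.85
  [2.5→4.5]: (569.6+320.2)/2 × 2 = 889.8
  [4.5→7.5]: (320.2+134.9)/2 × 3 = 682.65
  Sum = 3707.2 µg/L·hr
IV tail: 134.9/0.288 = 468.403; AUC_iv,0→∞ = 3707.2 + 468.403 = 4175.603 µg/L·hr
Trapezoidal AUC_0→5.5 (buccal film):
  [0→1.5]: (0.0+802.8)/2 × 1.5 = 602.1
  [1.5→2.5]: (802.8+684.3)/2 × 1 = 743.55
  [2.5→5.5]: (684.3+302.8)/2 × 3 = 1480.65
  Sum = 2826.3 µg/L·hr
buccal film tail: 302.8/0.288 = 1051.389; AUC_ev,0→∞ = 2826.3 + 1051.389 = 3877.689 µg/L·hr
F = (AUC_ev/D_ev)/(AUC_iv/D_iv) = (3877.689/100)/(4175.603/100) = 38.77689/41.75603 = 0.9287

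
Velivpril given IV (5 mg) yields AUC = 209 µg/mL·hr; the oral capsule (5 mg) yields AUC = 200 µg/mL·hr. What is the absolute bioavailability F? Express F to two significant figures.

F = 0.96

F = (AUC_ev / D_ev) / (AUC_iv / D_iv)
  = (200/5) / (209/5)
  = 40 / 41.8 = 0.9569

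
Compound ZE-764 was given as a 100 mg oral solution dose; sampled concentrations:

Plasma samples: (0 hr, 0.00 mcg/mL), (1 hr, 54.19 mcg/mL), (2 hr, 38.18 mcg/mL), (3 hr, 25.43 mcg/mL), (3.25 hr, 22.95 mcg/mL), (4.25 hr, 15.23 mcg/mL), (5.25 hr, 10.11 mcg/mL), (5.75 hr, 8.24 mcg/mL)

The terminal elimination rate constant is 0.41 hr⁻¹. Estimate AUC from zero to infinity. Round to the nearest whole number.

AUC = 168 mcg/mL·hr

Trapezoidal AUC_0→5.75:
  [0→1]: (0.00+54.19)/2 × 1 = 27.095
  [1→2]: (54.19+38.18)/2 × 1 = 46.185
  [2→3]: (38.18+25.43)/2 × 1 = 31.805
  [3→3.25]: (25.43+22.95)/2 × 0.25 = 6.0475
  [3.25→4.25]: (22.95+15.23)/2 × 1 = 19.09
  [4.25→5.25]: (15.23+10.11)/2 × 1 = 12.67
  [5.25→5.75]: (10.11+8.24)/2 × 0.5 = 4.5875
  Sum = 147.48 mcg/mL·hr
Extrapolated tail: C_last / k_e = 8.24 / 0.41 = 20.098
AUC_0→∞ = 147.48 + 20.098 = 167.578 mcg/mL·hr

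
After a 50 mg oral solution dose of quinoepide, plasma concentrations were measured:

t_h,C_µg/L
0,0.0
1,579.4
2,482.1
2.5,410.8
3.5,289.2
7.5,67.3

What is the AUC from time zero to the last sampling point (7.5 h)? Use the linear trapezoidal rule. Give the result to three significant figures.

AUC = 2110 µg/L·h

Trapezoidal AUC_0→7.5:
  [0→1]: (0.0+579.4)/2 × 1 = 289.7
  [1→2]: (579.4+482.1)/2 × 1 = 530.75
  [2→2.5]: (482.1+410.8)/2 × 0.5 = 223.225
  [2.5→3.5]: (410.8+289.2)/2 × 1 = 350.0
  [3.5→7.5]: (289.2+67.3)/2 × 4 = 713.0
  Sum = 2106.675 µg/L·h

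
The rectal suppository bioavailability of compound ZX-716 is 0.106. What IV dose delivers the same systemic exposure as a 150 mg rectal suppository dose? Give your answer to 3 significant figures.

Systemic exposure from an extravascular dose = F × D_ev, so the equivalent IV dose is F × D_ev.
D_iv = F × D_ev = 0.106 × 150 = 15.9 mg

D_iv = 15.9 mg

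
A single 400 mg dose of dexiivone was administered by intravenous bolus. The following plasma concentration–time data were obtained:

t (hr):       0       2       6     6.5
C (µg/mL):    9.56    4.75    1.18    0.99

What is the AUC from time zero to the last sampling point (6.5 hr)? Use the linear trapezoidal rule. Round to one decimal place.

Trapezoidal AUC_0→6.5:
  [0→2]: (9.56+4.75)/2 × 2 = 14.31
  [2→6]: (4.75+1.18)/2 × 4 = 11.86
  [6→6.5]: (1.18+0.99)/2 × 0.5 = 0.5425
  Sum = 26.7125 µg/mL·hr

AUC = 26.7 µg/mL·hr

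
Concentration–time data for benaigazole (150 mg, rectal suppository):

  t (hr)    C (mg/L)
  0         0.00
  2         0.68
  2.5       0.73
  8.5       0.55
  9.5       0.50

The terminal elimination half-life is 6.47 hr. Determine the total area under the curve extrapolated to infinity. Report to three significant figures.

AUC = 10.1 mg/L·hr

Trapezoidal AUC_0→9.5:
  [0→2]: (0.00+0.68)/2 × 2 = 0.68
  [2→2.5]: (0.68+0.73)/2 × 0.5 = 0.3525
  [2.5→8.5]: (0.73+0.55)/2 × 6 = 3.84
  [8.5→9.5]: (0.55+0.50)/2 × 1 = 0.525
  Sum = 5.3975 mg/L·hr
k_e = ln2 / t½ = 0.693147 / 6.47 = 0.1071 hr^-1
Extrapolated tail: C_last / k_e = 0.50 / 0.1071 = 4.669
AUC_0→∞ = 5.3975 + 4.669 = 10.0665 mg/L·hr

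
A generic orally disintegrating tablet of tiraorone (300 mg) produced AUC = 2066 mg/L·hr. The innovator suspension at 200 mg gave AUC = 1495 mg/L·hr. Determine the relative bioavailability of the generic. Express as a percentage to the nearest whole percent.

F_rel = (AUC_test/D_test) / (AUC_ref/D_ref)
      = (2066/300) / (1495/200)
      = 6.88667 / 7.475 = 0.9213 = 92.13%

F_rel = 92%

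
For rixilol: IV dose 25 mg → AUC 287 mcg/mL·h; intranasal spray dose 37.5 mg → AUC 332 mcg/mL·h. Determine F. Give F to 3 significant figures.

F = (AUC_ev / D_ev) / (AUC_iv / D_iv)
  = (332/37.5) / (287/25)
  = 8.85333 / 11.48 = 0.7712

F = 0.771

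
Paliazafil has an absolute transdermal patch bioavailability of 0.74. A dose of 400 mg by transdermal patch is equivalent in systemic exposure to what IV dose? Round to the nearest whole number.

Systemic exposure from an extravascular dose = F × D_ev, so the equivalent IV dose is F × D_ev.
D_iv = F × D_ev = 0.74 × 400 = 296 mg

D_iv = 296 mg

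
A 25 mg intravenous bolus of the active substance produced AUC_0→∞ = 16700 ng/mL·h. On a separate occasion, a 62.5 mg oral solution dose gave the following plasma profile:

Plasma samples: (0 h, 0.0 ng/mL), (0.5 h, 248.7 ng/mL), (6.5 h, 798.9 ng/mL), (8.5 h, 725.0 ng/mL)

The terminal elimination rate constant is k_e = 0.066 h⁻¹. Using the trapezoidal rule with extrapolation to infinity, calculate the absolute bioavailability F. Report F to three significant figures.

Trapezoidal AUC_0→8.5 (oral solution):
  [0→0.5]: (0.0+248.7)/2 × 0.5 = 62.175
  [0.5→6.5]: (248.7+798.9)/2 × 6 = 3142.8
  [6.5→8.5]: (798.9+725.0)/2 × 2 = 1523.9
  Sum = 4728.875 ng/mL·h
Tail: C_last/k_e = 725.0/0.066 = 10984.848
AUC_0→∞ (oral solution) = 4728.875 + 10984.848 = 15713.723 ng/mL·h
F = (AUC_ev/D_ev)/(AUC_iv/D_iv) = (15713.723/62.5)/(16700/25) = 251.42/668 = 0.3764

F = 0.376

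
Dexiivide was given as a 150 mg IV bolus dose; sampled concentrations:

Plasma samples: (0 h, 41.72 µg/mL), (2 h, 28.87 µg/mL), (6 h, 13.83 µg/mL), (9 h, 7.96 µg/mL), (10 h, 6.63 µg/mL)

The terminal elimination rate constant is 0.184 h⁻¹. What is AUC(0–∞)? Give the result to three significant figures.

AUC = 232 µg/mL·h

Trapezoidal AUC_0→10:
  [0→2]: (41.72+28.87)/2 × 2 = 70.59
  [2→6]: (28.87+13.83)/2 × 4 = 85.4
  [6→9]: (13.83+7.96)/2 × 3 = 32.685
  [9→10]: (7.96+6.63)/2 × 1 = 7.295
  Sum = 195.97 µg/mL·h
Extrapolated tail: C_last / k_e = 6.63 / 0.184 = 36.033
AUC_0→∞ = 195.97 + 36.033 = 232.003 µg/mL·h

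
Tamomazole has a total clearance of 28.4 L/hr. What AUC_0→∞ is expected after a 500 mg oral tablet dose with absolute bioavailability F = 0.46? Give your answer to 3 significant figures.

AUC_0→∞ = F × Dose / CL
        = 0.46 × 500 / 28.4 = 8.09859 mg/L·hr

AUC = 8.10 mg/L·hr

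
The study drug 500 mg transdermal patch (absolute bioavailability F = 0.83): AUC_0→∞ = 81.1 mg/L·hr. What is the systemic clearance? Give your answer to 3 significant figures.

CL = 5.12 L/hr

CL = F × Dose / AUC_0→∞
   = 0.83 × 500 / 81.1 = 5.11714 L/hr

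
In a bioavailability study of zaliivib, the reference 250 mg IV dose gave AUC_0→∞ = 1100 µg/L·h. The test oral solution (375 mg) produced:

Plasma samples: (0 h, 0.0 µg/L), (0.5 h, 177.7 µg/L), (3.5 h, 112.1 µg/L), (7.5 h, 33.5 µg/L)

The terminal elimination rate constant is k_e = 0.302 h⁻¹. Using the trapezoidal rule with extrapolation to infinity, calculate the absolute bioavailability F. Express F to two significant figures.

Trapezoidal AUC_0→7.5 (oral solution):
  [0→0.5]: (0.0+177.7)/2 × 0.5 = 44.425
  [0.5→3.5]: (177.7+112.1)/2 × 3 = 434.7
  [3.5→7.5]: (112.1+33.5)/2 × 4 = 291.2
  Sum = 770.325 µg/L·h
Tail: C_last/k_e = 33.5/0.302 = 110.927
AUC_0→∞ (oral solution) = 770.325 + 110.927 = 881.252 µg/L·h
F = (AUC_ev/D_ev)/(AUC_iv/D_iv) = (881.252/375)/(1100/250) = 2.35001/4.4 = 0.5341

F = 0.53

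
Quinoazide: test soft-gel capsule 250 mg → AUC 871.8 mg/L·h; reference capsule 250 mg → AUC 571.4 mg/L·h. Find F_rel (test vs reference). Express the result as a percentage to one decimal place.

F_rel = 152.6%

F_rel = (AUC_test/D_test) / (AUC_ref/D_ref)
      = (871.8/250) / (571.4/250)
      = 3.4872 / 2.2856 = 1.5257 = 152.57%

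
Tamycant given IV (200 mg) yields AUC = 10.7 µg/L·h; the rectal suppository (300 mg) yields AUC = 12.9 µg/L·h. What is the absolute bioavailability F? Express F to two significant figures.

F = 0.80

F = (AUC_ev / D_ev) / (AUC_iv / D_iv)
  = (12.9/300) / (10.7/200)
  = 0.043 / 0.0535 = 0.8037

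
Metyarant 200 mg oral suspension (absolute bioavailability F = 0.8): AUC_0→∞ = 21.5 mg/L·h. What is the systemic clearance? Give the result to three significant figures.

CL = F × Dose / AUC_0→∞
   = 0.8 × 200 / 21.5 = 7.44186 L/h

CL = 7.44 L/h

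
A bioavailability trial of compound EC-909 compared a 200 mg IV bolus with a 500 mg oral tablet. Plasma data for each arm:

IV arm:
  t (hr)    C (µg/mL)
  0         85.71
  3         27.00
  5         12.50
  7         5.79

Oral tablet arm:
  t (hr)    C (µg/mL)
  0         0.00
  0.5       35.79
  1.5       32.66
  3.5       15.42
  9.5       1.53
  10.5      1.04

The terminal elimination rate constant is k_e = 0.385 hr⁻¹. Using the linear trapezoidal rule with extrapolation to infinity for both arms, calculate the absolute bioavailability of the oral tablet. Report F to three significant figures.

Trapezoidal AUC_0→7 (IV):
  [0→3]: (85.71+27.00)/2 × 3 = 169.065
  [3→5]: (27.00+12.50)/2 × 2 = 39.5
  [5→7]: (12.50+5.79)/2 × 2 = 18.29
  Sum = 226.855 µg/mL·hr
IV tail: 5.79/0.385 = 15.039; AUC_iv,0→∞ = 226.855 + 15.039 = 241.894 µg/mL·hr
Trapezoidal AUC_0→10.5 (oral tablet):
  [0→0.5]: (0.00+35.79)/2 × 0.5 = 8.9475
  [0.5→1.5]: (35.79+32.66)/2 × 1 = 34.225
  [1.5→3.5]: (32.66+15.42)/2 × 2 = 48.08
  [3.5→9.5]: (15.42+1.53)/2 × 6 = 50.85
  [9.5→10.5]: (1.53+1.04)/2 × 1 = 1.285
  Sum = 143.3875 µg/mL·hr
oral tablet tail: 1.04/0.385 = 2.701; AUC_ev,0→∞ = 143.3875 + 2.701 = 146.0885 µg/mL·hr
F = (AUC_ev/D_ev)/(AUC_iv/D_iv) = (146.0885/500)/(241.894/200) = 0.292177/1.20947 = 0.2416

F = 0.242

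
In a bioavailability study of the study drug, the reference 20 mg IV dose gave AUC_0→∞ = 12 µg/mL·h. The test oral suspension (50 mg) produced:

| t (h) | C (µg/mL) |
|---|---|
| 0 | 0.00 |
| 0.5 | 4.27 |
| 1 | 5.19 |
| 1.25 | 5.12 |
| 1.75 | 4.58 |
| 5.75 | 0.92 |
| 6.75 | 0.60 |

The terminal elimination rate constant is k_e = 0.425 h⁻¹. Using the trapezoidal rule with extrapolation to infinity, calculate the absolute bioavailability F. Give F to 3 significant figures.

Trapezoidal AUC_0→6.75 (oral suspension):
  [0→0.5]: (0.00+4.27)/2 × 0.5 = 1.0675
  [0.5→1]: (4.27+5.19)/2 × 0.5 = 2.365
  [1→1.25]: (5.19+5.12)/2 × 0.25 = 1.28875
  [1.25→1.75]: (5.12+4.58)/2 × 0.5 = 2.425
  [1.75→5.75]: (4.58+0.92)/2 × 4 = 11.0
  [5.75→6.75]: (0.92+0.60)/2 × 1 = 0.76
  Sum = 18.90625 µg/mL·h
Tail: C_last/k_e = 0.60/0.425 = 1.412
AUC_0→∞ (oral suspension) = 18.90625 + 1.412 = 20.31825 µg/mL·h
F = (AUC_ev/D_ev)/(AUC_iv/D_iv) = (20.31825/50)/(12/20) = 0.406365/0.6 = 0.6773

F = 0.677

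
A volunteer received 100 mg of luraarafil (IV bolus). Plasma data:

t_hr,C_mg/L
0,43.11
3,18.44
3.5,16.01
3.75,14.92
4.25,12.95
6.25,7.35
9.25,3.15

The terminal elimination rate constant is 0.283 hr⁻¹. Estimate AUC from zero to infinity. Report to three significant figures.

Trapezoidal AUC_0→9.25:
  [0→3]: (43.11+18.44)/2 × 3 = 92.325
  [3→3.5]: (18.44+16.01)/2 × 0.5 = 8.6125
  [3.5→3.75]: (16.01+14.92)/2 × 0.25 = 3.86625
  [3.75→4.25]: (14.92+12.95)/2 × 0.5 = 6.9675
  [4.25→6.25]: (12.95+7.35)/2 × 2 = 20.3
  [6.25→9.25]: (7.35+3.15)/2 × 3 = 15.75
  Sum = 147.82125 mg/L·hr
Extrapolated tail: C_last / k_e = 3.15 / 0.283 = 11.131
AUC_0→∞ = 147.82125 + 11.131 = 158.95225 mg/L·hr

AUC = 159 mg/L·hr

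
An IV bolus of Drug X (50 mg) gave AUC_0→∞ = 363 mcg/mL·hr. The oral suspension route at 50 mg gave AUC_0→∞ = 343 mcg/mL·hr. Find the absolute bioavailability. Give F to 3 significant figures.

F = (AUC_ev / D_ev) / (AUC_iv / D_iv)
  = (343/50) / (363/50)
  = 6.86 / 7.26 = 0.9449

F = 0.945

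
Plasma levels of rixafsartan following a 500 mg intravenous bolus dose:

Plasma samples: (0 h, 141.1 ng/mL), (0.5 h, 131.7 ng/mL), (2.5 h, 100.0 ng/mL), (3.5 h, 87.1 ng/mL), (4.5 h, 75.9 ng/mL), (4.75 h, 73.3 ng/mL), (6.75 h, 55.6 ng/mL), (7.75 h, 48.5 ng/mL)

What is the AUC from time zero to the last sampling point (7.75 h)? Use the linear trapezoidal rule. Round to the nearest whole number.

Trapezoidal AUC_0→7.75:
  [0→0.5]: (141.1+131.7)/2 × 0.5 = 68.2
  [0.5→2.5]: (131.7+100.0)/2 × 2 = 231.7
  [2.5→3.5]: (100.0+87.1)/2 × 1 = 93.55
  [3.5→4.5]: (87.1+75.9)/2 × 1 = 81.5
  [4.5→4.75]: (75.9+73.3)/2 × 0.25 = 18.65
  [4.75→6.75]: (73.3+55.6)/2 × 2 = 128.9
  [6.75→7.75]: (55.6+48.5)/2 × 1 = 52.05
  Sum = 674.55 ng/mL·h

AUC = 675 ng/mL·h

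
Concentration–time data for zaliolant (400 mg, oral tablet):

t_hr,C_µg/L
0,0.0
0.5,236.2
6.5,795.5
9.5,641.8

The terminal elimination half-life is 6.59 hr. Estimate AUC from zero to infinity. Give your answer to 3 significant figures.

Trapezoidal AUC_0→9.5:
  [0→0.5]: (0.0+236.2)/2 × 0.5 = 59.05
  [0.5→6.5]: (236.2+795.5)/2 × 6 = 3095.1
  [6.5→9.5]: (795.5+641.8)/2 × 3 = 2155.95
  Sum = 5310.1 µg/L·hr
k_e = ln2 / t½ = 0.693147 / 6.59 = 0.1052 hr^-1
Extrapolated tail: C_last / k_e = 641.8 / 0.1052 = 6100.760
AUC_0→∞ = 5310.1 + 6100.760 = 11410.86 µg/L·hr

AUC = 11400 µg/L·hr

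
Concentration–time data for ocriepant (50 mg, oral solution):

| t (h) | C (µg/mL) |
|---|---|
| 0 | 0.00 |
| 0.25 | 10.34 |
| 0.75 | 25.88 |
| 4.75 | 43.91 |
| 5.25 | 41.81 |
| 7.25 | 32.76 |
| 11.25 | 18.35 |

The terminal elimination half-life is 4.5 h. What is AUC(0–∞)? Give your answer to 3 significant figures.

AUC = 467 µg/mL·h

Trapezoidal AUC_0→11.25:
  [0→0.25]: (0.00+10.34)/2 × 0.25 = 1.2925
  [0.25→0.75]: (10.34+25.88)/2 × 0.5 = 9.055
  [0.75→4.75]: (25.88+43.91)/2 × 4 = 139.58
  [4.75→5.25]: (43.91+41.81)/2 × 0.5 = 21.43
  [5.25→7.25]: (41.81+32.76)/2 × 2 = 74.57
  [7.25→11.25]: (32.76+18.35)/2 × 4 = 102.22
  Sum = 348.1475 µg/mL·h
k_e = ln2 / t½ = 0.693147 / 4.5 = 0.1540 h^-1
Extrapolated tail: C_last / k_e = 18.35 / 0.154 = 119.156
AUC_0→∞ = 348.1475 + 119.156 = 467.3035 µg/mL·h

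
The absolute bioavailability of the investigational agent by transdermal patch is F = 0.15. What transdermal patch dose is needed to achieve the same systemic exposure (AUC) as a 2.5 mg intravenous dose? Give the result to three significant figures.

D_transdermal = 16.7 mg

For equal systemic exposure: F × D_ev = D_iv
D_ev = D_iv / F = 2.5 / 0.15 = 16.6667 mg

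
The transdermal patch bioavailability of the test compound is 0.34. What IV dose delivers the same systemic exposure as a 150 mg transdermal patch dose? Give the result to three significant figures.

Systemic exposure from an extravascular dose = F × D_ev, so the equivalent IV dose is F × D_ev.
D_iv = F × D_ev = 0.34 × 150 = 51 mg

D_iv = 51.0 mg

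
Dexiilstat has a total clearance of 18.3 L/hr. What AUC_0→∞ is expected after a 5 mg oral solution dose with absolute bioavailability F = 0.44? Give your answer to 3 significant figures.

AUC_0→∞ = F × Dose / CL
        = 0.44 × 5 / 18.3 = 0.120219 mg/L·hr

AUC = 0.120 mg/L·hr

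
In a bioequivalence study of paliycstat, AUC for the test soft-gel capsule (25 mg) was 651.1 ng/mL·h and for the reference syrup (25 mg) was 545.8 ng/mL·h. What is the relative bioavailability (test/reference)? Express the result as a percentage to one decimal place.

F_rel = (AUC_test/D_test) / (AUC_ref/D_ref)
      = (651.1/25) / (545.8/25)
      = 26.044 / 21.832 = 1.1929 = 119.29%

F_rel = 119.3%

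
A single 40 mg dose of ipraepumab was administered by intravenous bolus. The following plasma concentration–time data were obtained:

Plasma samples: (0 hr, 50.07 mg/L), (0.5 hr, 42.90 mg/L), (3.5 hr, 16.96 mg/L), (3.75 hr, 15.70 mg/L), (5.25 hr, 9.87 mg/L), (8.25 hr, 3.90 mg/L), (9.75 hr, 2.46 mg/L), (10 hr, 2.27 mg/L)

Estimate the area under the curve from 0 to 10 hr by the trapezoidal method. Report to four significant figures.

AUC = 162.3 mg/L·hr

Trapezoidal AUC_0→10:
  [0→0.5]: (50.07+42.90)/2 × 0.5 = 23.2425
  [0.5→3.5]: (42.90+16.96)/2 × 3 = 89.79
  [3.5→3.75]: (16.96+15.70)/2 × 0.25 = 4.0825
  [3.75→5.25]: (15.70+9.87)/2 × 1.5 = 19.1775
  [5.25→8.25]: (9.87+3.90)/2 × 3 = 20.655
  [8.25→9.75]: (3.90+2.46)/2 × 1.5 = 4.77
  [9.75→10]: (2.46+2.27)/2 × 0.25 = 0.59125
  Sum = 162.30875 mg/L·hr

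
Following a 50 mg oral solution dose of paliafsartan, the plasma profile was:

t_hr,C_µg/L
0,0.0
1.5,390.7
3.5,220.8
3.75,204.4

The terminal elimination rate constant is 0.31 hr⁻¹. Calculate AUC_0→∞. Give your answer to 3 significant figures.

Trapezoidal AUC_0→3.75:
  [0→1.5]: (0.0+390.7)/2 × 1.5 = 293.025
  [1.5→3.5]: (390.7+220.8)/2 × 2 = 611.5
  [3.5→3.75]: (220.8+204.4)/2 × 0.25 = 53.15
  Sum = 957.675 µg/L·hr
Extrapolated tail: C_last / k_e = 204.4 / 0.31 = 659.355
AUC_0→∞ = 957.675 + 659.355 = 1617.03 µg/L·hr

AUC = 1620 µg/L·hr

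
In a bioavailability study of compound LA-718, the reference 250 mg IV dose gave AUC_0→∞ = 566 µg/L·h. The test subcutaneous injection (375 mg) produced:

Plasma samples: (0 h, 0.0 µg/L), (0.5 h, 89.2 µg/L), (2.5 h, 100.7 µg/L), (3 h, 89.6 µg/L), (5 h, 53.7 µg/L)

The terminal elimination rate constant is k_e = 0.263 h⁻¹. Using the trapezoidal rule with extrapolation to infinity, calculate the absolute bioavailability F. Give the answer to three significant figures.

F = 0.715

Trapezoidal AUC_0→5 (subcutaneous injection):
  [0→0.5]: (0.0+89.2)/2 × 0.5 = 22.3
  [0.5→2.5]: (89.2+100.7)/2 × 2 = 189.9
  [2.5→3]: (100.7+89.6)/2 × 0.5 = 47.575
  [3→5]: (89.6+53.7)/2 × 2 = 143.3
  Sum = 403.075 µg/L·h
Tail: C_last/k_e = 53.7/0.263 = 204.183
AUC_0→∞ (subcutaneous injection) = 403.075 + 204.183 = 607.258 µg/L·h
F = (AUC_ev/D_ev)/(AUC_iv/D_iv) = (607.258/375)/(566/250) = 1.61935/2.264 = 0.7153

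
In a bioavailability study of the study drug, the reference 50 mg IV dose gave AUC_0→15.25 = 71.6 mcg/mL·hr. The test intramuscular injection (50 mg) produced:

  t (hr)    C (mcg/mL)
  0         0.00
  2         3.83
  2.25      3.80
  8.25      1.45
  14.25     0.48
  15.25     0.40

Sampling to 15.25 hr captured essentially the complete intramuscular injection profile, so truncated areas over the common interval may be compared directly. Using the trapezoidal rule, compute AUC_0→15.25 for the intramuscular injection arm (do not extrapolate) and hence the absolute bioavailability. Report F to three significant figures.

Trapezoidal AUC_0→15.25 (intramuscular injection):
  [0→2]: (0.00+3.83)/2 × 2 = 3.83
  [2→2.25]: (3.83+3.80)/2 × 0.25 = 0.95375
  [2.25→8.25]: (3.80+1.45)/2 × 6 = 15.75
  [8.25→14.25]: (1.45+0.48)/2 × 6 = 5.79
  [14.25→15.25]: (0.48+0.40)/2 × 1 = 0.44
  Sum = 26.76375 mcg/mL·hr
F = (AUC_ev/D_ev)/(AUC_iv/D_iv) = (26.76375/50)/(71.6/50) = 0.535275/1.432 = 0.3738

F = 0.374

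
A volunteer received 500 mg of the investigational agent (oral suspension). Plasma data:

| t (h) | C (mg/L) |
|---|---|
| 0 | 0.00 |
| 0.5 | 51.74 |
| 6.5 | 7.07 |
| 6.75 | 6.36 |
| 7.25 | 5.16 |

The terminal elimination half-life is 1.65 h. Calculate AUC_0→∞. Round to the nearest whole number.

AUC = 206 mg/L·h

Trapezoidal AUC_0→7.25:
  [0→0.5]: (0.00+51.74)/2 × 0.5 = 12.935
  [0.5→6.5]: (51.74+7.07)/2 × 6 = 176.43
  [6.5→6.75]: (7.07+6.36)/2 × 0.25 = 1.67875
  [6.75→7.25]: (6.36+5.16)/2 × 0.5 = 2.88
  Sum = 193.92375 mg/L·h
k_e = ln2 / t½ = 0.693147 / 1.65 = 0.4201 h^-1
Extrapolated tail: C_last / k_e = 5.16 / 0.4201 = 12.283
AUC_0→∞ = 193.92375 + 12.283 = 206.20675 mg/L·h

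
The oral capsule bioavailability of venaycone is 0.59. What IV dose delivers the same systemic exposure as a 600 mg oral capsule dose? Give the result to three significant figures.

D_iv = 354 mg

Systemic exposure from an extravascular dose = F × D_ev, so the equivalent IV dose is F × D_ev.
D_iv = F × D_ev = 0.59 × 600 = 354 mg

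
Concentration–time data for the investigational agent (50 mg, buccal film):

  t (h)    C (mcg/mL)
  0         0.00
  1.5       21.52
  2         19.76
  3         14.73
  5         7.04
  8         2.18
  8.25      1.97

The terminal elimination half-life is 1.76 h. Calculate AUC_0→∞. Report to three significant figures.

Trapezoidal AUC_0→8.25:
  [0→1.5]: (0.00+21.52)/2 × 1.5 = 16.14
  [1.5→2]: (21.52+19.76)/2 × 0.5 = 10.32
  [2→3]: (19.76+14.73)/2 × 1 = 17.245
  [3→5]: (14.73+7.04)/2 × 2 = 21.77
  [5→8]: (7.04+2.18)/2 × 3 = 13.83
  [8→8.25]: (2.18+1.97)/2 × 0.25 = 0.51875
  Sum = 79.82375 mcg/mL·h
k_e = ln2 / t½ = 0.693147 / 1.76 = 0.3938 h^-1
Extrapolated tail: C_last / k_e = 1.97 / 0.3938 = 5.003
AUC_0→∞ = 79.82375 + 5.003 = 84.82675 mcg/mL·h

AUC = 84.8 mcg/mL·h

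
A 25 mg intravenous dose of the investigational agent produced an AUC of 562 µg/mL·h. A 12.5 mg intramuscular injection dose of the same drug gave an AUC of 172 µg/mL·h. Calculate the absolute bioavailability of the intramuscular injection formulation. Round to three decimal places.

F = 0.612

F = (AUC_ev / D_ev) / (AUC_iv / D_iv)
  = (172/12.5) / (562/25)
  = 13.76 / 22.48 = 0.6121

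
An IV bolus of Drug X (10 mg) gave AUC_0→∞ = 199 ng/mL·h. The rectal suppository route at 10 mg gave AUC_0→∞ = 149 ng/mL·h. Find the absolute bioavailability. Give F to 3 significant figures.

F = 0.749

F = (AUC_ev / D_ev) / (AUC_iv / D_iv)
  = (149/10) / (199/10)
  = 14.9 / 19.9 = 0.7487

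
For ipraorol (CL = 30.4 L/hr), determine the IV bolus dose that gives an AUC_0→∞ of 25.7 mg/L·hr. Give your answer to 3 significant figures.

Dose = 781 mg

Dose_iv = CL × AUC_0→∞
     = 30.4 × 25.7 = 781.28 mg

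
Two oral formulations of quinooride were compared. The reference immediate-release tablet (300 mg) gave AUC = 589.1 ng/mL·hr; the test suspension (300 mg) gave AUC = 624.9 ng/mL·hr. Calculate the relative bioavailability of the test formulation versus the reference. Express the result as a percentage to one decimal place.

F_rel = (AUC_test/D_test) / (AUC_ref/D_ref)
      = (624.9/300) / (589.1/300)
      = 2.083 / 1.96367 = 1.0608 = 106.08%

F_rel = 106.1%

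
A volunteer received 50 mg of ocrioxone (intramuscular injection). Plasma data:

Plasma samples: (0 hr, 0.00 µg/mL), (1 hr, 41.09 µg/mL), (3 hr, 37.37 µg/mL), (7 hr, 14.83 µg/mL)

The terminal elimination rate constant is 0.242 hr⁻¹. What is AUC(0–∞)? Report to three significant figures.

AUC = 265 µg/mL·hr

Trapezoidal AUC_0→7:
  [0→1]: (0.00+41.09)/2 × 1 = 20.545
  [1→3]: (41.09+37.37)/2 × 2 = 78.46
  [3→7]: (37.37+14.83)/2 × 4 = 104.4
  Sum = 203.405 µg/mL·hr
Extrapolated tail: C_last / k_e = 14.83 / 0.242 = 61.281
AUC_0→∞ = 203.405 + 61.281 = 264.686 µg/mL·hr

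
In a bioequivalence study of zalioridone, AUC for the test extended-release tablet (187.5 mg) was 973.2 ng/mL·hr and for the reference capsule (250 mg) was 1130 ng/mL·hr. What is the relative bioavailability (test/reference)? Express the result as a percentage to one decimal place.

F_rel = (AUC_test/D_test) / (AUC_ref/D_ref)
      = (973.2/187.5) / (1130/250)
      = 5.1904 / 4.52 = 1.1483 = 114.83%

F_rel = 114.8%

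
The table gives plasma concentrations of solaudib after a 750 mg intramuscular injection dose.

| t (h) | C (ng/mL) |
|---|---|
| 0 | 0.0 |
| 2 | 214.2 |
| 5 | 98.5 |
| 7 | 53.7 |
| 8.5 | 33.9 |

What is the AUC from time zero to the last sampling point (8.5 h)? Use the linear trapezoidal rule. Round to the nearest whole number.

Trapezoidal AUC_0→8.5:
  [0→2]: (0.0+214.2)/2 × 2 = 214.2
  [2→5]: (214.2+98.5)/2 × 3 = 469.05
  [5→7]: (98.5+53.7)/2 × 2 = 152.2
  [7→8.5]: (53.7+33.9)/2 × 1.5 = 65.7
  Sum = 901.15 ng/mL·h

AUC = 901 ng/mL·h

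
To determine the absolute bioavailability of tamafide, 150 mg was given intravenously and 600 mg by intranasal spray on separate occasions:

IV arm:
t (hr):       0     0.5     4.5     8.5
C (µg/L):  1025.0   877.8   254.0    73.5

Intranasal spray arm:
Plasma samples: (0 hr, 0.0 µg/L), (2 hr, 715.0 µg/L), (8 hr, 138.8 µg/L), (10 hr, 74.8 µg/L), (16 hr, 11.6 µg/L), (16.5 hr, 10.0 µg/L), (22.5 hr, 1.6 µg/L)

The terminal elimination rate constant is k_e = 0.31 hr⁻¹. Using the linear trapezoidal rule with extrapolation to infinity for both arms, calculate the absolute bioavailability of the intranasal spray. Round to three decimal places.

F = 0.261

Trapezoidal AUC_0→8.5 (IV):
  [0→0.5]: (1025.0+877.8)/2 × 0.5 = 475.7
  [0.5→4.5]: (877.8+254.0)/2 × 4 = 2263.6
  [4.5→8.5]: (254.0+73.5)/2 × 4 = 655.0
  Sum = 3394.3 µg/L·hr
IV tail: 73.5/0.31 = 237.097; AUC_iv,0→∞ = 3394.3 + 237.097 = 3631.397 µg/L·hr
Trapezoidal AUC_0→22.5 (intranasal spray):
  [0→2]: (0.0+715.0)/2 × 2 = 715.0
  [2→8]: (715.0+138.8)/2 × 6 = 2561.4
  [8→10]: (138.8+74.8)/2 × 2 = 213.6
  [10→16]: (74.8+11.6)/2 × 6 = 259.2
  [16→16.5]: (11.6+10.0)/2 × 0.5 = 5.4
  [16.5→22.5]: (10.0+1.6)/2 × 6 = 34.8
  Sum = 3789.4 µg/L·hr
intranasal spray tail: 1.6/0.31 = 5.161; AUC_ev,0→∞ = 3789.4 + 5.161 = 3794.561 µg/L·hr
F = (AUC_ev/D_ev)/(AUC_iv/D_iv) = (3794.561/600)/(3631.397/150) = 6.32427/24.2093 = 0.2612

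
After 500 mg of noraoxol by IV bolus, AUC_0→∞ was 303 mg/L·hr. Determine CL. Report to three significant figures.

CL = 1.65 L/hr

CL = Dose_iv / AUC_0→∞
   = 500 / 303 = 1.65017 L/hr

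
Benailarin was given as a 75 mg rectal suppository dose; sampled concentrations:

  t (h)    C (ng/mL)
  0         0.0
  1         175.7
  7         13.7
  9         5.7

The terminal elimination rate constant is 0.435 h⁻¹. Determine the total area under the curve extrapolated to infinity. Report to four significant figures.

AUC = 688.6 ng/mL·h

Trapezoidal AUC_0→9:
  [0→1]: (0.0+175.7)/2 × 1 = 87.85
  [1→7]: (175.7+13.7)/2 × 6 = 568.2
  [7→9]: (13.7+5.7)/2 × 2 = 19.4
  Sum = 675.45 ng/mL·h
Extrapolated tail: C_last / k_e = 5.7 / 0.435 = 13.103
AUC_0→∞ = 675.45 + 13.103 = 688.553 ng/mL·h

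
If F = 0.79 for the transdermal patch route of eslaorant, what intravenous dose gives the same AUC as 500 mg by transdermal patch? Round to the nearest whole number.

Systemic exposure from an extravascular dose = F × D_ev, so the equivalent IV dose is F × D_ev.
D_iv = F × D_ev = 0.79 × 500 = 395 mg

D_iv = 395 mg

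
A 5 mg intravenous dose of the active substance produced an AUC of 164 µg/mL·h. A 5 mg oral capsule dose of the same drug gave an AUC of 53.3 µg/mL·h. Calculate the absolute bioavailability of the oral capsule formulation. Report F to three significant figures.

F = (AUC_ev / D_ev) / (AUC_iv / D_iv)
  = (53.3/5) / (164/5)
  = 10.66 / 32.8 = 0.3250

F = 0.325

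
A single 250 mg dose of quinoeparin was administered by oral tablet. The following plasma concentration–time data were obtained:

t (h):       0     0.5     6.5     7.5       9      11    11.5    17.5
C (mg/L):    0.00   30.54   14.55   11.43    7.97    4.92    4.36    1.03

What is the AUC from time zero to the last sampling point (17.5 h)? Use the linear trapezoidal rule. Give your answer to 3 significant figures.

Trapezoidal AUC_0→17.5:
  [0→0.5]: (0.00+30.54)/2 × 0.5 = 7.635
  [0.5→6.5]: (30.54+14.55)/2 × 6 = 135.27
  [6.5→7.5]: (14.55+11.43)/2 × 1 = 12.99
  [7.5→9]: (11.43+7.97)/2 × 1.5 = 14.55
  [9→11]: (7.97+4.92)/2 × 2 = 12.89
  [11→11.5]: (4.92+4.36)/2 × 0.5 = 2.32
  [11.5→17.5]: (4.36+1.03)/2 × 6 = 16.17
  Sum = 201.825 mg/L·h

AUC = 202 mg/L·h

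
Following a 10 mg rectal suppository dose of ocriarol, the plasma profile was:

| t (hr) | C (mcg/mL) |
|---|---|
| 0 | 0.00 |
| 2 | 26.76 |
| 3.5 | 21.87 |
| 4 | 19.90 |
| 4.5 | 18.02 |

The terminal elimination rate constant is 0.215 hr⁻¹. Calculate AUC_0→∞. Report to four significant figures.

Trapezoidal AUC_0→4.5:
  [0→2]: (0.00+26.76)/2 × 2 = 26.76
  [2→3.5]: (26.76+21.87)/2 × 1.5 = 36.4725
  [3.5→4]: (21.87+19.90)/2 × 0.5 = 10.4425
  [4→4.5]: (19.90+18.02)/2 × 0.5 = 9.48
  Sum = 83.155 mcg/mL·hr
Extrapolated tail: C_last / k_e = 18.02 / 0.215 = 83.814
AUC_0→∞ = 83.155 + 83.814 = 166.969 mcg/mL·hr

AUC = 167.0 mcg/mL·hr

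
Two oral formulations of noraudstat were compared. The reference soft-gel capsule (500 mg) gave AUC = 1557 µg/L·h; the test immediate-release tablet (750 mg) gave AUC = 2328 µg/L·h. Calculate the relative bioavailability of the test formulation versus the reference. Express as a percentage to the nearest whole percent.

F_rel = (AUC_test/D_test) / (AUC_ref/D_ref)
      = (2328/750) / (1557/500)
      = 3.104 / 3.114 = 0.9968 = 99.68%

F_rel = 100%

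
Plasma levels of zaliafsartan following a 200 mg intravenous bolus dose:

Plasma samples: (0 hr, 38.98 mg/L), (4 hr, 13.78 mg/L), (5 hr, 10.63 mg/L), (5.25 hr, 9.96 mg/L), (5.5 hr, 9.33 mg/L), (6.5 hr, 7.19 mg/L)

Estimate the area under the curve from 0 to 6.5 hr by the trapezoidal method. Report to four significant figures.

Trapezoidal AUC_0→6.5:
  [0→4]: (38.98+13.78)/2 × 4 = 105.52
  [4→5]: (13.78+10.63)/2 × 1 = 12.205
  [5→5.25]: (10.63+9.96)/2 × 0.25 = 2.57375
  [5.25→5.5]: (9.96+9.33)/2 × 0.25 = 2.41125
  [5.5→6.5]: (9.33+7.19)/2 × 1 = 8.26
  Sum = 130.97 mg/L·hr

AUC = 131.0 mg/L·hr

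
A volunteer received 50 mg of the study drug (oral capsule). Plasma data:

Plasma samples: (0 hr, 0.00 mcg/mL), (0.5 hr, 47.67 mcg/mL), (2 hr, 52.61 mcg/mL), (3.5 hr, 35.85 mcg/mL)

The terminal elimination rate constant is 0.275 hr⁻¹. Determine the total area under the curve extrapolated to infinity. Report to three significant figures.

AUC = 284 mcg/mL·hr

Trapezoidal AUC_0→3.5:
  [0→0.5]: (0.00+47.67)/2 × 0.5 = 11.9175
  [0.5→2]: (47.67+52.61)/2 × 1.5 = 75.21
  [2→3.5]: (52.61+35.85)/2 × 1.5 = 66.345
  Sum = 153.4725 mcg/mL·hr
Extrapolated tail: C_last / k_e = 35.85 / 0.275 = 130.364
AUC_0→∞ = 153.4725 + 130.364 = 283.8365 mcg/mL·hr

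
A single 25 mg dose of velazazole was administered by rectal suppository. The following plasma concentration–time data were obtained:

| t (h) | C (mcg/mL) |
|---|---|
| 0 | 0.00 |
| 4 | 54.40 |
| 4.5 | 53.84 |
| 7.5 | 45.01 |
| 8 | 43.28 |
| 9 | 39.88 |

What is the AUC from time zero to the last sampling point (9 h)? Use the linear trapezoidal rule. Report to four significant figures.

Trapezoidal AUC_0→9:
  [0→4]: (0.00+54.40)/2 × 4 = 108.8
  [4→4.5]: (54.40+53.84)/2 × 0.5 = 27.06
  [4.5→7.5]: (53.84+45.01)/2 × 3 = 148.275
  [7.5→8]: (45.01+43.28)/2 × 0.5 = 22.0725
  [8→9]: (43.28+39.88)/2 × 1 = 41.58
  Sum = 347.7875 mcg/mL·h

AUC = 347.8 mcg/mL·h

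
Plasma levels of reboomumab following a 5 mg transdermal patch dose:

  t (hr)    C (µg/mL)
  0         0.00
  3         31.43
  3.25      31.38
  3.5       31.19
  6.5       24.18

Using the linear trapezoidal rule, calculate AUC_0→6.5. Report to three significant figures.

Trapezoidal AUC_0→6.5:
  [0→3]: (0.00+31.43)/2 × 3 = 47.145
  [3→3.25]: (31.43+31.38)/2 × 0.25 = 7.85125
  [3.25→3.5]: (31.38+31.19)/2 × 0.25 = 7.82125
  [3.5→6.5]: (31.19+24.18)/2 × 3 = 83.055
  Sum = 145.8725 µg/mL·hr

AUC = 146 µg/mL·hr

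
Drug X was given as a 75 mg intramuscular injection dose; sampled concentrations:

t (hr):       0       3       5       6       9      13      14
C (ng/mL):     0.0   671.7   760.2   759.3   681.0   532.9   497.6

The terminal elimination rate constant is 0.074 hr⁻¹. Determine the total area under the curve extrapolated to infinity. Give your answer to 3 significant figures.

AUC = 15000 ng/mL·hr

Trapezoidal AUC_0→14:
  [0→3]: (0.0+671.7)/2 × 3 = 1007.55
  [3→5]: (671.7+760.2)/2 × 2 = 1431.9
  [5→6]: (760.2+759.3)/2 × 1 = 759.75
  [6→9]: (759.3+681.0)/2 × 3 = 2160.45
  [9→13]: (681.0+532.9)/2 × 4 = 2427.8
  [13→14]: (532.9+497.6)/2 × 1 = 515.25
  Sum = 8302.7 ng/mL·hr
Extrapolated tail: C_last / k_e = 497.6 / 0.074 = 6724.324
AUC_0→∞ = 8302.7 + 6724.324 = 15027.024 ng/mL·hr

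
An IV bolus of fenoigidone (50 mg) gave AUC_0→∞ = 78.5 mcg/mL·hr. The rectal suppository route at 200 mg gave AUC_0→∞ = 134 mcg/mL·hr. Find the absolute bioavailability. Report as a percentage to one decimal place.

F = (AUC_ev / D_ev) / (AUC_iv / D_iv)
  = (134/200) / (78.5/50)
  = 0.67 / 1.57 = 0.4268
  = 42.68%

F = 42.7%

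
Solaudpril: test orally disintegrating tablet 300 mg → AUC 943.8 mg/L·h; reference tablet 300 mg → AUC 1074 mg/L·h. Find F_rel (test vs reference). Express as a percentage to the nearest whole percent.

F_rel = 88%

F_rel = (AUC_test/D_test) / (AUC_ref/D_ref)
      = (943.8/300) / (1074/300)
      = 3.146 / 3.58 = 0.8788 = 87.88%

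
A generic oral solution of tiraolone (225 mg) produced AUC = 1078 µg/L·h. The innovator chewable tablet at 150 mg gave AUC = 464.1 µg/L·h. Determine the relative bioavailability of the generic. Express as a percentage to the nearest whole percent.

F_rel = (AUC_test/D_test) / (AUC_ref/D_ref)
      = (1078/225) / (464.1/150)
      = 4.79111 / 3.094 = 1.5485 = 154.85%

F_rel = 155%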